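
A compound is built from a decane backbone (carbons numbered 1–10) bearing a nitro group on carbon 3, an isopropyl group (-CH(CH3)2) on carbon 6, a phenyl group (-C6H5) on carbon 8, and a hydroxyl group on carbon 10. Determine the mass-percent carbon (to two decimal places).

70.99%

Atom tally by fragment:
  CH3 → C:1 H:3
  CH2 → C:1 H:2
  CH(NO2) → C:1 H:1 N:1 O:2
  CH2 → C:1 H:2
  CH2 → C:1 H:2
  CH(CH(CH3)2) → C:4 H:8
  CH2 → C:1 H:2
  CH(C6H5) → C:7 H:6
  CH2 → C:1 H:2
  CH2OH → C:1 H:3 O:1
Element totals:
  C: 19
  H: 31
  N: 1
  O: 3
Molecular formula: C19H31NO3.
Molar mass = 321.461 g/mol.
Mass from C: 19 × 12.011 = 228.209 g/mol.
%C = 228.209 / 321.461 × 100 = 70.99%.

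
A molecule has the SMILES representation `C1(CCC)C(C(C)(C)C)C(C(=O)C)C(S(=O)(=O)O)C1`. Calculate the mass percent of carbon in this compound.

57.90%

Atom tally by fragment:
  cyclopentane ring core → C:5 H:10
  (− 4 ring H displaced by substituents)
  + CH2CH2CH3 → C:3 H:7
  + C(CH3)3 → C:4 H:9
  + COCH3 → C:2 H:3 O:1
  + SO3H → S:1 O:3 H:1
Element totals:
  C: 14
  H: 26
  O: 4
  S: 1
Molecular formula: C14H26O4S.
Molar mass = 290.418 g/mol.
Mass from C: 14 × 12.011 = 168.154 g/mol.
%C = 168.154 / 290.418 × 100 = 57.90%.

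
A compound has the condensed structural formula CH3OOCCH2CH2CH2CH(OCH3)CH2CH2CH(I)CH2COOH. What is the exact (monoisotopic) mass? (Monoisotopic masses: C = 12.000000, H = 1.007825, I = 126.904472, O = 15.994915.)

372.0434

Atom tally by fragment:
  CH3OOCCH2 → C:3 H:5 O:2
  CH2 → C:1 H:2
  CH2 → C:1 H:2
  CH(OCH3) → C:2 H:4 O:1
  CH2 → C:1 H:2
  CH2 → C:1 H:2
  CH(I) → C:1 H:1 I:1
  CH2COOH → C:2 H:3 O:2
Element totals:
  C: 12
  H: 21
  I: 1
  O: 5
Molecular formula: C12H21IO5.
  M = 12(12.0) + 21(1.007825) + 126.904472 + 5(15.994915)
    = 144.000000 + 21.164325 + 126.904472 + 79.974575 = 372.043372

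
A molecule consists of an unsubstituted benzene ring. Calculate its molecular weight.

78.11 g/mol

Atom tally by fragment:
  benzene ring core → C:6 H:6
Element totals:
  C: 6
  H: 6
Molecular formula: C6H6.
  M = 6(12.011) + 6(1.008)
    = 72.066 + 6.048 = 78.114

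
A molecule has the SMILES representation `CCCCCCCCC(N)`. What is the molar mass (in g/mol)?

Atom tally by fragment:
  CH3 → C:1 H:3
  CH2 → C:1 H:2
  CH2 → C:1 H:2
  CH2 → C:1 H:2
  CH2 → C:1 H:2
  CH2 → C:1 H:2
  CH2 → C:1 H:2
  CH2 → C:1 H:2
  CH2NH2 → C:1 H:4 N:1
Element totals:
  C: 9
  H: 21
  N: 1
Molecular formula: C9H21N.
  M = 9(12.011) + 21(1.008) + 14.007
    = 108.099 + 21.168 + 14.007 = 143.274

143.27 g/mol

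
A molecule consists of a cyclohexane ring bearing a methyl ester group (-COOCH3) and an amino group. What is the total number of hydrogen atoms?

15

Atom tally by fragment:
  cyclohexane ring core → C:6 H:12
  (− 2 ring H displaced by substituents)
  + COOCH3 → C:2 H:3 O:2
  + NH2 → N:1 H:2
Element totals:
  C: 8
  H: 15
  N: 1
  O: 2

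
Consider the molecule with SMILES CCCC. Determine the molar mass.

Atom tally by fragment:
  CH3 → C:1 H:3
  CH2 → C:1 H:2
  CH2 → C:1 H:2
  CH3 → C:1 H:3
Element totals:
  C: 4
  H: 10
Molecular formula: C4H10.
  M = 4(12.011) + 10(1.008)
    = 48.044 + 10.080 = 58.124

58.12 g/mol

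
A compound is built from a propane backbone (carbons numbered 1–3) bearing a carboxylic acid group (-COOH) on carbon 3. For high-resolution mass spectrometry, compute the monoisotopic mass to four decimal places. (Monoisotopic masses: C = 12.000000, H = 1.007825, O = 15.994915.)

88.0524

Atom tally by fragment:
  CH3 → C:1 H:3
  CH2 → C:1 H:2
  CH2COOH → C:2 H:3 O:2
Element totals:
  C: 4
  H: 8
  O: 2
Molecular formula: C4H8O2.
  M = 4(12.0) + 8(1.007825) + 2(15.994915)
    = 48.000000 + 8.062600 + 31.989830 = 88.052430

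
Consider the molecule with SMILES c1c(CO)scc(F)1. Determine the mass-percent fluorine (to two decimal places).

14.38%

Atom tally by fragment:
  thiophene ring core → C:4 H:4 S:1
  (− 2 ring H displaced by substituents)
  + CH2OH → C:1 H:3 O:1
  + F → F:1
Element totals:
  C: 5
  H: 5
  F: 1
  O: 1
  S: 1
Molecular formula: C5H5FOS.
Molar mass = 132.152 g/mol.
Mass from F: 1 × 18.998 = 18.998 g/mol.
%F = 18.998 / 132.152 × 100 = 14.38%.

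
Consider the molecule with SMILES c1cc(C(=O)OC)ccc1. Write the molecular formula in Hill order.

Atom tally by fragment:
  benzene ring core → C:6 H:6
  (− 1 ring H displaced by substituents)
  + COOCH3 → C:2 H:3 O:2
Element totals:
  C: 8
  H: 8
  O: 2

C8H8O2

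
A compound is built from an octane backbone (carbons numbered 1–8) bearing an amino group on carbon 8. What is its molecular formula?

Atom tally by fragment:
  CH3 → C:1 H:3
  CH2 → C:1 H:2
  CH2 → C:1 H:2
  CH2 → C:1 H:2
  CH2 → C:1 H:2
  CH2 → C:1 H:2
  CH2 → C:1 H:2
  CH2NH2 → C:1 H:4 N:1
Element totals:
  C: 8
  H: 19
  N: 1

C8H19N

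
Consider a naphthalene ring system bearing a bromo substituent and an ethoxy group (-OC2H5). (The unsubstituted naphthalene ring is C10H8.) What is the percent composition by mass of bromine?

Atom tally by fragment:
  naphthalene ring system core → C:10 H:8
  (− 2 ring H displaced by substituents)
  + Br → Br:1
  + OC2H5 → C:2 H:5 O:1
Element totals:
  C: 12
  H: 11
  Br: 1
  O: 1
Molecular formula: C12H11BrO.
Molar mass = 251.123 g/mol.
Mass from Br: 1 × 79.904 = 79.904 g/mol.
%Br = 79.904 / 251.123 × 100 = 31.82%.

31.82%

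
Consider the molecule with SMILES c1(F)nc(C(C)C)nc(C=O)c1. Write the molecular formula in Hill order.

Atom tally by fragment:
  pyrimidine ring core → C:4 H:4 N:2
  (− 3 ring H displaced by substituents)
  + F → F:1
  + CH(CH3)2 → C:3 H:7
  + CHO → C:1 H:1 O:1
Element totals:
  C: 8
  H: 9
  F: 1
  N: 2
  O: 1

C8H9FN2O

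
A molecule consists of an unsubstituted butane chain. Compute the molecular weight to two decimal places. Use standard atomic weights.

58.12 g/mol

Atom tally by fragment:
  CH3 → C:1 H:3
  CH2 → C:1 H:2
  CH2 → C:1 H:2
  CH3 → C:1 H:3
Element totals:
  C: 4
  H: 10
Molecular formula: C4H10.
  M = 4(12.011) + 10(1.008)
    = 48.044 + 10.080 = 58.124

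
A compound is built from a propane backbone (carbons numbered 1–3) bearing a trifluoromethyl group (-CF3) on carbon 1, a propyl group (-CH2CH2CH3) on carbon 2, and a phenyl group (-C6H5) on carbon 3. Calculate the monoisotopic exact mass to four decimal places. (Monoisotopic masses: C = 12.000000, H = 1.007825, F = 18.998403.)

Atom tally by fragment:
  F3CCH2 → C:2 H:2 F:3
  CH(CH2CH2CH3) → C:4 H:8
  CH2C6H5 → C:7 H:7
Element totals:
  C: 13
  H: 17
  F: 3
Molecular formula: C13H17F3.
  M = 13(12.0) + 17(1.007825) + 3(18.998403)
    = 156.000000 + 17.133025 + 56.995209 = 230.128234

230.1282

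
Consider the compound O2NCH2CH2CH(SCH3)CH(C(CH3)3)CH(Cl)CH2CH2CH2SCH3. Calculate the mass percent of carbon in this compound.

Atom tally by fragment:
  O2NCH2 → C:1 H:2 N:1 O:2
  CH2 → C:1 H:2
  CH(SCH3) → C:2 H:4 S:1
  CH(C(CH3)3) → C:5 H:10
  CH(Cl) → C:1 H:1 Cl:1
  CH2 → C:1 H:2
  CH2 → C:1 H:2
  CH2SCH3 → C:2 H:5 S:1
Element totals:
  C: 14
  H: 28
  Cl: 1
  N: 1
  O: 2
  S: 2
Molecular formula: C14H28ClNO2S2.
Molar mass = 341.953 g/mol.
Mass from C: 14 × 12.011 = 168.154 g/mol.
%C = 168.154 / 341.953 × 100 = 49.17%.

49.17%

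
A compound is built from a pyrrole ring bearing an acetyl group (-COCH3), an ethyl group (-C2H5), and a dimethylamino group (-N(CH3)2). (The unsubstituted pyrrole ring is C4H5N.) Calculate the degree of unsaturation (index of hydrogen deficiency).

4

Atom tally by fragment:
  pyrrole ring core → C:4 H:5 N:1
  (− 3 ring H displaced by substituents)
  + COCH3 → C:2 H:3 O:1
  + C2H5 → C:2 H:5
  + N(CH3)2 → N:1 C:2 H:6
Element totals:
  C: 10
  H: 16
  N: 2
  O: 1
Molecular formula: C10H16N2O.
DoU = (2C + 2 + N − H − X) / 2 = (2·10 + 2 + 2 − 16 − 0) / 2 = 4.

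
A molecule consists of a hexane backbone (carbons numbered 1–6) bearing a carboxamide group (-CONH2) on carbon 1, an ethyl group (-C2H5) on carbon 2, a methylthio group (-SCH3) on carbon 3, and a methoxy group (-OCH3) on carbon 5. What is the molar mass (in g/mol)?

Atom tally by fragment:
  H2NOCCH2 → C:2 H:4 O:1 N:1
  CH(C2H5) → C:3 H:6
  CH(SCH3) → C:2 H:4 S:1
  CH2 → C:1 H:2
  CH(OCH3) → C:2 H:4 O:1
  CH3 → C:1 H:3
Element totals:
  C: 11
  H: 23
  N: 1
  O: 2
  S: 1
Molecular formula: C11H23NO2S.
  M = 11(12.011) + 23(1.008) + 14.007 + 2(15.999) + 32.06
    = 132.121 + 23.184 + 14.007 + 31.998 + 32.060 = 233.370

233.37 g/mol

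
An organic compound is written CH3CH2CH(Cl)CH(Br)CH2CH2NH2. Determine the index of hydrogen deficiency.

0

Element totals:
  C: 6
  H: 13
  Br: 1
  Cl: 1
  N: 1
Molecular formula: C6H13BrClN.
DoU = (2C + 2 + N − H − X) / 2 = (2·6 + 2 + 1 − 13 − 2) / 2 = 0.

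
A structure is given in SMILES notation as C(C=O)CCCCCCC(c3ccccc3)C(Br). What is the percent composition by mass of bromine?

Atom tally by fragment:
  OHCCH2 → C:2 H:3 O:1
  CH2 → C:1 H:2
  CH2 → C:1 H:2
  CH2 → C:1 H:2
  CH2 → C:1 H:2
  CH2 → C:1 H:2
  CH2 → C:1 H:2
  CH(C6H5) → C:7 H:6
  CH2Br → C:1 H:2 Br:1
Element totals:
  C: 16
  H: 23
  Br: 1
  O: 1
Molecular formula: C16H23BrO.
Molar mass = 311.263 g/mol.
Mass from Br: 1 × 79.904 = 79.904 g/mol.
%Br = 79.904 / 311.263 × 100 = 25.67%.

25.67%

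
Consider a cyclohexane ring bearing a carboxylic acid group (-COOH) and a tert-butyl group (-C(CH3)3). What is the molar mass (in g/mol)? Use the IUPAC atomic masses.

Atom tally by fragment:
  cyclohexane ring core → C:6 H:12
  (− 2 ring H displaced by substituents)
  + COOH → C:1 H:1 O:2
  + C(CH3)3 → C:4 H:9
Element totals:
  C: 11
  H: 20
  O: 2
Molecular formula: C11H20O2.
  M = 11(12.011) + 20(1.008) + 2(15.999)
    = 132.121 + 20.160 + 31.998 = 184.279

184.28 g/mol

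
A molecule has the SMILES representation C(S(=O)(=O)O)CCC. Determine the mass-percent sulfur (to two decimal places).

Atom tally by fragment:
  HO3SCH2 → C:1 H:3 S:1 O:3
  CH2 → C:1 H:2
  CH2 → C:1 H:2
  CH3 → C:1 H:3
Element totals:
  C: 4
  H: 10
  O: 3
  S: 1
Molecular formula: C4H10O3S.
Molar mass = 138.181 g/mol.
Mass from S: 1 × 32.06 = 32.060 g/mol.
%S = 32.060 / 138.181 × 100 = 23.20%.

23.20%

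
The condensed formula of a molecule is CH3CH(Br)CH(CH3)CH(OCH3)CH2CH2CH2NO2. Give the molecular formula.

C9H18BrNO3

Element totals:
  C: 9
  H: 18
  Br: 1
  N: 1
  O: 3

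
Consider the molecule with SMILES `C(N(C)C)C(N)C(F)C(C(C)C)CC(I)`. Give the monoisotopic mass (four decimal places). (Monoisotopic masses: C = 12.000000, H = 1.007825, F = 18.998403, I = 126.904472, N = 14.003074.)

Atom tally by fragment:
  (CH3)2NCH2 → C:3 H:8 N:1
  CH(NH2) → C:1 H:3 N:1
  CH(F) → C:1 H:1 F:1
  CH(CH(CH3)2) → C:4 H:8
  CH2 → C:1 H:2
  CH2I → C:1 H:2 I:1
Element totals:
  C: 11
  H: 24
  F: 1
  I: 1
  N: 2
Molecular formula: C11H24FIN2.
  M = 11(12.0) + 24(1.007825) + 18.998403 + 126.904472 + 2(14.003074)
    = 132.000000 + 24.187800 + 18.998403 + 126.904472 + 28.006148 = 330.096823

330.0968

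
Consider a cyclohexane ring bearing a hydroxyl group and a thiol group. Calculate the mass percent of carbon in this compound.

54.50%

Atom tally by fragment:
  cyclohexane ring core → C:6 H:12
  (− 2 ring H displaced by substituents)
  + OH → O:1 H:1
  + SH → S:1 H:1
Element totals:
  C: 6
  H: 12
  O: 1
  S: 1
Molecular formula: C6H12OS.
Molar mass = 132.221 g/mol.
Mass from C: 6 × 12.011 = 72.066 g/mol.
%C = 72.066 / 132.221 × 100 = 54.50%.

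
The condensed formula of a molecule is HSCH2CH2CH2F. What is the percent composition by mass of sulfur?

Element totals:
  C: 3
  H: 7
  F: 1
  S: 1
Molecular formula: C3H7FS.
Molar mass = 94.147 g/mol.
Mass from S: 1 × 32.06 = 32.060 g/mol.
%S = 32.060 / 94.147 × 100 = 34.05%.

34.05%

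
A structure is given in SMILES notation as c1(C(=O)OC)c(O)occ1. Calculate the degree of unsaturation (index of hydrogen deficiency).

4

Atom tally by fragment:
  furan ring core → C:4 H:4 O:1
  (− 2 ring H displaced by substituents)
  + COOCH3 → C:2 H:3 O:2
  + OH → O:1 H:1
Element totals:
  C: 6
  H: 6
  O: 4
Molecular formula: C6H6O4.
DoU = (2C + 2 + N − H − X) / 2 = (2·6 + 2 + 0 − 6 − 0) / 2 = 4.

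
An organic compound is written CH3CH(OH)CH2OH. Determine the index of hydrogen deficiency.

Atom tally by fragment:
  CH3 → C:1 H:3
  CH(OH) → C:1 H:2 O:1
  CH2OH → C:1 H:3 O:1
Element totals:
  C: 3
  H: 8
  O: 2
Molecular formula: C3H8O2.
DoU = (2C + 2 + N − H − X) / 2 = (2·3 + 2 + 0 − 8 − 0) / 2 = 0.

0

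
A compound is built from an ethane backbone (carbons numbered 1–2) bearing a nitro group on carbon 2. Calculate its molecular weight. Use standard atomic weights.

75.07 g/mol

Atom tally by fragment:
  CH3 → C:1 H:3
  CH2NO2 → C:1 H:2 N:1 O:2
Element totals:
  C: 2
  H: 5
  N: 1
  O: 2
Molecular formula: C2H5NO2.
  M = 2(12.011) + 5(1.008) + 14.007 + 2(15.999)
    = 24.022 + 5.040 + 14.007 + 31.998 = 75.067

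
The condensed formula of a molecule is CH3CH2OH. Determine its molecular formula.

Atom tally by fragment:
  CH3 → C:1 H:3
  CH2OH → C:1 H:3 O:1
Element totals:
  C: 2
  H: 6
  O: 1

C2H6O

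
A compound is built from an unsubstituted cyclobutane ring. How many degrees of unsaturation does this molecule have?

1

Atom tally by fragment:
  cyclobutane ring core → C:4 H:8
Element totals:
  C: 4
  H: 8
Molecular formula: C4H8.
DoU = (2C + 2 + N − H − X) / 2 = (2·4 + 2 + 0 − 8 − 0) / 2 = 1.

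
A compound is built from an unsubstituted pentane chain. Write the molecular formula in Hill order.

Atom tally by fragment:
  CH3 → C:1 H:3
  CH2 → C:1 H:2
  CH2 → C:1 H:2
  CH2 → C:1 H:2
  CH3 → C:1 H:3
Element totals:
  C: 5
  H: 12

C5H12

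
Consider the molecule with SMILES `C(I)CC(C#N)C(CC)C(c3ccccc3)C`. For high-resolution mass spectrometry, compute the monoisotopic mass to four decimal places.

Atom tally by fragment:
  ICH2 → C:1 H:2 I:1
  CH2 → C:1 H:2
  CH(CN) → C:2 H:1 N:1
  CH(C2H5) → C:3 H:6
  CH(C6H5) → C:7 H:6
  CH3 → C:1 H:3
Element totals:
  C: 15
  H: 20
  I: 1
  N: 1
Molecular formula: C15H20IN.
  M = 15(12.0) + 20(1.007825) + 126.904472 + 14.003074
    = 180.000000 + 20.156500 + 126.904472 + 14.003074 = 341.064046

341.0640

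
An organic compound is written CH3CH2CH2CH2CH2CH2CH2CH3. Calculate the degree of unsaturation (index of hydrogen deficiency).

Element totals:
  C: 8
  H: 18
Molecular formula: C8H18.
DoU = (2C + 2 + N − H − X) / 2 = (2·8 + 2 + 0 − 18 − 0) / 2 = 0.

0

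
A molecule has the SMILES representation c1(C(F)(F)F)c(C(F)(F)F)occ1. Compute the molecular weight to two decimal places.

Atom tally by fragment:
  furan ring core → C:4 H:4 O:1
  (− 2 ring H displaced by substituents)
  + CF3 → C:1 F:3
  + CF3 → C:1 F:3
Element totals:
  C: 6
  H: 2
  F: 6
  O: 1
Molecular formula: C6H2F6O.
  M = 6(12.011) + 2(1.008) + 6(18.998) + 15.999
    = 72.066 + 2.016 + 113.988 + 15.999 = 204.069

204.07 g/mol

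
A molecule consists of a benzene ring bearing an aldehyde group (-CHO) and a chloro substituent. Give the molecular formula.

C7H5ClO

Atom tally by fragment:
  benzene ring core → C:6 H:6
  (− 2 ring H displaced by substituents)
  + CHO → C:1 H:1 O:1
  + Cl → Cl:1
Element totals:
  C: 7
  H: 5
  Cl: 1
  O: 1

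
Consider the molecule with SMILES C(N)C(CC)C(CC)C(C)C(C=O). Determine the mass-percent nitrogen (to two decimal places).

7.56%

Atom tally by fragment:
  H2NCH2 → C:1 H:4 N:1
  CH(C2H5) → C:3 H:6
  CH(C2H5) → C:3 H:6
  CH(CH3) → C:2 H:4
  CH2CHO → C:2 H:3 O:1
Element totals:
  C: 11
  H: 23
  N: 1
  O: 1
Molecular formula: C11H23NO.
Molar mass = 185.311 g/mol.
Mass from N: 1 × 14.007 = 14.007 g/mol.
%N = 14.007 / 185.311 × 100 = 7.56%.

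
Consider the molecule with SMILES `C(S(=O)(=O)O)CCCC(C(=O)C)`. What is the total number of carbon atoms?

Atom tally by fragment:
  HO3SCH2 → C:1 H:3 S:1 O:3
  CH2 → C:1 H:2
  CH2 → C:1 H:2
  CH2 → C:1 H:2
  CH2COCH3 → C:3 H:5 O:1
Element totals:
  C: 7
  H: 14
  O: 4
  S: 1

7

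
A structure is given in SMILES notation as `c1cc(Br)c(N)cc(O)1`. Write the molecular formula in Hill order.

C6H6BrNO

Atom tally by fragment:
  benzene ring core → C:6 H:6
  (− 3 ring H displaced by substituents)
  + Br → Br:1
  + NH2 → N:1 H:2
  + OH → O:1 H:1
Element totals:
  C: 6
  H: 6
  Br: 1
  N: 1
  O: 1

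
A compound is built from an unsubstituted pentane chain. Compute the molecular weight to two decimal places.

72.15 g/mol

Atom tally by fragment:
  CH3 → C:1 H:3
  CH2 → C:1 H:2
  CH2 → C:1 H:2
  CH2 → C:1 H:2
  CH3 → C:1 H:3
Element totals:
  C: 5
  H: 12
Molecular formula: C5H12.
  M = 5(12.011) + 12(1.008)
    = 60.055 + 12.096 = 72.151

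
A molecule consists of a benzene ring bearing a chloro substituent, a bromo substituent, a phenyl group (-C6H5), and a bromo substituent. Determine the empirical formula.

C12H7Br2Cl

Atom tally by fragment:
  benzene ring core → C:6 H:6
  (− 4 ring H displaced by substituents)
  + Cl → Cl:1
  + Br → Br:1
  + C6H5 → C:6 H:5
  + Br → Br:1
Element totals:
  C: 12
  H: 7
  Br: 2
  Cl: 1
Molecular formula: C12H7Br2Cl.
gcd of subscripts (2, 12, 1, 7) = 1, so the empirical formula equals the molecular formula.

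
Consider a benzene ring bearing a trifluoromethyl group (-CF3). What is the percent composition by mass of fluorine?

39.01%

Atom tally by fragment:
  benzene ring core → C:6 H:6
  (− 1 ring H displaced by substituents)
  + CF3 → C:1 F:3
Element totals:
  C: 7
  H: 5
  F: 3
Molecular formula: C7H5F3.
Molar mass = 146.111 g/mol.
Mass from F: 3 × 18.998 = 56.994 g/mol.
%F = 56.994 / 146.111 × 100 = 39.01%.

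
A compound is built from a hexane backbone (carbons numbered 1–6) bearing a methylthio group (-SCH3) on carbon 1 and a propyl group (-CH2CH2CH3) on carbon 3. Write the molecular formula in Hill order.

Atom tally by fragment:
  CH3SCH2 → C:2 H:5 S:1
  CH2 → C:1 H:2
  CH(CH2CH2CH3) → C:4 H:8
  CH2 → C:1 H:2
  CH2 → C:1 H:2
  CH3 → C:1 H:3
Element totals:
  C: 10
  H: 22
  S: 1

C10H22S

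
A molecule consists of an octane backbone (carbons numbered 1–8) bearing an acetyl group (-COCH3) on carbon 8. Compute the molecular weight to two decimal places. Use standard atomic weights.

Atom tally by fragment:
  CH3 → C:1 H:3
  CH2 → C:1 H:2
  CH2 → C:1 H:2
  CH2 → C:1 H:2
  CH2 → C:1 H:2
  CH2 → C:1 H:2
  CH2 → C:1 H:2
  CH2COCH3 → C:3 H:5 O:1
Element totals:
  C: 10
  H: 20
  O: 1
Molecular formula: C10H20O.
  M = 10(12.011) + 20(1.008) + 15.999
    = 120.110 + 20.160 + 15.999 = 156.269

156.27 g/mol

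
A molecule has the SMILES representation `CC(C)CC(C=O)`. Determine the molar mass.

100.16 g/mol

Atom tally by fragment:
  CH3 → C:1 H:3
  CH(CH3) → C:2 H:4
  CH2 → C:1 H:2
  CH2CHO → C:2 H:3 O:1
Element totals:
  C: 6
  H: 12
  O: 1
Molecular formula: C6H12O.
  M = 6(12.011) + 12(1.008) + 15.999
    = 72.066 + 12.096 + 15.999 = 100.161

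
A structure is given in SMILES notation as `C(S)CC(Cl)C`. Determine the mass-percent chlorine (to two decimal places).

28.45%

Atom tally by fragment:
  HSCH2 → C:1 H:3 S:1
  CH2 → C:1 H:2
  CH(Cl) → C:1 H:1 Cl:1
  CH3 → C:1 H:3
Element totals:
  C: 4
  H: 9
  Cl: 1
  S: 1
Molecular formula: C4H9ClS.
Molar mass = 124.626 g/mol.
Mass from Cl: 1 × 35.45 = 35.450 g/mol.
%Cl = 35.450 / 124.626 × 100 = 28.45%.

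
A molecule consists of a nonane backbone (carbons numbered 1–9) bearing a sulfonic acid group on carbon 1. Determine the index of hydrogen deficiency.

Atom tally by fragment:
  HO3SCH2 → C:1 H:3 S:1 O:3
  CH2 → C:1 H:2
  CH2 → C:1 H:2
  CH2 → C:1 H:2
  CH2 → C:1 H:2
  CH2 → C:1 H:2
  CH2 → C:1 H:2
  CH2 → C:1 H:2
  CH3 → C:1 H:3
Element totals:
  C: 9
  H: 20
  O: 3
  S: 1
Molecular formula: C9H20O3S.
DoU = (2C + 2 + N − H − X) / 2 = (2·9 + 2 + 0 − 20 − 0) / 2 = 0.

0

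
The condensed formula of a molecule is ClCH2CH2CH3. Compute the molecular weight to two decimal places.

Atom tally by fragment:
  ClCH2 → C:1 H:2 Cl:1
  CH2 → C:1 H:2
  CH3 → C:1 H:3
Element totals:
  C: 3
  H: 7
  Cl: 1
Molecular formula: C3H7Cl.
  M = 3(12.011) + 7(1.008) + 35.45
    = 36.033 + 7.056 + 35.450 = 78.539

78.54 g/mol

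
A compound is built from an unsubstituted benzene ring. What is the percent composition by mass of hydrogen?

Atom tally by fragment:
  benzene ring core → C:6 H:6
Element totals:
  C: 6
  H: 6
Molecular formula: C6H6.
Molar mass = 78.114 g/mol.
Mass from H: 6 × 1.008 = 6.048 g/mol.
%H = 6.048 / 78.114 × 100 = 7.74%.

7.74%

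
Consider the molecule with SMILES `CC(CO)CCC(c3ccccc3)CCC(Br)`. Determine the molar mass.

299.25 g/mol

Atom tally by fragment:
  CH3 → C:1 H:3
  CH(CH2OH) → C:2 H:4 O:1
  CH2 → C:1 H:2
  CH2 → C:1 H:2
  CH(C6H5) → C:7 H:6
  CH2 → C:1 H:2
  CH2 → C:1 H:2
  CH2Br → C:1 H:2 Br:1
Element totals:
  C: 15
  H: 23
  Br: 1
  O: 1
Molecular formula: C15H23BrO.
  M = 15(12.011) + 23(1.008) + 79.904 + 15.999
    = 180.165 + 23.184 + 79.904 + 15.999 = 299.252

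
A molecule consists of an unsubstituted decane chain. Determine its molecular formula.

C10H22

Atom tally by fragment:
  CH3 → C:1 H:3
  CH2 → C:1 H:2
  CH2 → C:1 H:2
  CH2 → C:1 H:2
  CH2 → C:1 H:2
  CH2 → C:1 H:2
  CH2 → C:1 H:2
  CH2 → C:1 H:2
  CH2 → C:1 H:2
  CH3 → C:1 H:3
Element totals:
  C: 10
  H: 22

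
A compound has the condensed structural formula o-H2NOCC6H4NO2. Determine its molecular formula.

C7H6N2O3

Element totals:
  C: 7
  H: 6
  N: 2
  O: 3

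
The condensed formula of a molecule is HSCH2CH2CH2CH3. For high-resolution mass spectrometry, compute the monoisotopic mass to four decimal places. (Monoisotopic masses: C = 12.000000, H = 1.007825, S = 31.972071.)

90.0503

Atom tally by fragment:
  HSCH2 → C:1 H:3 S:1
  CH2 → C:1 H:2
  CH2 → C:1 H:2
  CH3 → C:1 H:3
Element totals:
  C: 4
  H: 10
  S: 1
Molecular formula: C4H10S.
  M = 4(12.0) + 10(1.007825) + 31.972071
    = 48.000000 + 10.078250 + 31.972071 = 90.050321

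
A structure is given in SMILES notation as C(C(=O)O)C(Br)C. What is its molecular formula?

C4H7BrO2

Atom tally by fragment:
  HOOCCH2 → C:2 H:3 O:2
  CH(Br) → C:1 H:1 Br:1
  CH3 → C:1 H:3
Element totals:
  C: 4
  H: 7
  Br: 1
  O: 2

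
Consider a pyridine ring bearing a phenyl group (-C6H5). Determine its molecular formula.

C11H9N

Atom tally by fragment:
  pyridine ring core → C:5 H:5 N:1
  (− 1 ring H displaced by substituents)
  + C6H5 → C:6 H:5
Element totals:
  C: 11
  H: 9
  N: 1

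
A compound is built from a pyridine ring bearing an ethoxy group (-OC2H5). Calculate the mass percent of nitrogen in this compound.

11.37%

Atom tally by fragment:
  pyridine ring core → C:5 H:5 N:1
  (− 1 ring H displaced by substituents)
  + OC2H5 → C:2 H:5 O:1
Element totals:
  C: 7
  H: 9
  N: 1
  O: 1
Molecular formula: C7H9NO.
Molar mass = 123.155 g/mol.
Mass from N: 1 × 14.007 = 14.007 g/mol.
%N = 14.007 / 123.155 × 100 = 11.37%.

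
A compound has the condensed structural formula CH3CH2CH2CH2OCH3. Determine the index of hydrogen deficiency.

0

Atom tally by fragment:
  CH3 → C:1 H:3
  CH2 → C:1 H:2
  CH2 → C:1 H:2
  CH2OCH3 → C:2 H:5 O:1
Element totals:
  C: 5
  H: 12
  O: 1
Molecular formula: C5H12O.
DoU = (2C + 2 + N − H − X) / 2 = (2·5 + 2 + 0 − 12 − 0) / 2 = 0.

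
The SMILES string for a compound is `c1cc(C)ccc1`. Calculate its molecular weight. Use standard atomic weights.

92.14 g/mol

Atom tally by fragment:
  benzene ring core → C:6 H:6
  (− 1 ring H displaced by substituents)
  + CH3 → C:1 H:3
Element totals:
  C: 7
  H: 8
Molecular formula: C7H8.
  M = 7(12.011) + 8(1.008)
    = 84.077 + 8.064 = 92.141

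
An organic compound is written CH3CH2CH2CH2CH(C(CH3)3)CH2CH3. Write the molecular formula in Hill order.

Element totals:
  C: 11
  H: 24

C11H24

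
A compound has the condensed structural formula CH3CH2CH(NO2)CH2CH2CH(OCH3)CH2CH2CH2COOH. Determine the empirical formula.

C11H21NO5

Element totals:
  C: 11
  H: 21
  N: 1
  O: 5
Molecular formula: C11H21NO5.
gcd of subscripts (11, 21, 1, 5) = 1, so the empirical formula equals the molecular formula.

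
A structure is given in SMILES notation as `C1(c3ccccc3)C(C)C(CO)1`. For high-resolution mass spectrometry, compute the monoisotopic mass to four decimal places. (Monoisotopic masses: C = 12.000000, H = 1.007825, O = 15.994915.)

162.1045

Atom tally by fragment:
  cyclopropane ring core → C:3 H:6
  (− 3 ring H displaced by substituents)
  + C6H5 → C:6 H:5
  + CH3 → C:1 H:3
  + CH2OH → C:1 H:3 O:1
Element totals:
  C: 11
  H: 14
  O: 1
Molecular formula: C11H14O.
  M = 11(12.0) + 14(1.007825) + 15.994915
    = 132.000000 + 14.109550 + 15.994915 = 162.104465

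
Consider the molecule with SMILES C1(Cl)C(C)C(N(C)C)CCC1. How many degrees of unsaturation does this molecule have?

Atom tally by fragment:
  cyclohexane ring core → C:6 H:12
  (− 3 ring H displaced by substituents)
  + Cl → Cl:1
  + CH3 → C:1 H:3
  + N(CH3)2 → N:1 C:2 H:6
Element totals:
  C: 9
  H: 18
  Cl: 1
  N: 1
Molecular formula: C9H18ClN.
DoU = (2C + 2 + N − H − X) / 2 = (2·9 + 2 + 1 − 18 − 1) / 2 = 1.

1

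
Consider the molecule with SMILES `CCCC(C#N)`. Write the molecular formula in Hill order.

C5H9N

Atom tally by fragment:
  CH3 → C:1 H:3
  CH2 → C:1 H:2
  CH2 → C:1 H:2
  CH2CN → C:2 H:2 N:1
Element totals:
  C: 5
  H: 9
  N: 1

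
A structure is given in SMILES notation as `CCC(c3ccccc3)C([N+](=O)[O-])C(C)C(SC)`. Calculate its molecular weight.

Atom tally by fragment:
  CH3 → C:1 H:3
  CH2 → C:1 H:2
  CH(C6H5) → C:7 H:6
  CH(NO2) → C:1 H:1 N:1 O:2
  CH(CH3) → C:2 H:4
  CH2SCH3 → C:2 H:5 S:1
Element totals:
  C: 14
  H: 21
  N: 1
  O: 2
  S: 1
Molecular formula: C14H21NO2S.
  M = 14(12.011) + 21(1.008) + 14.007 + 2(15.999) + 32.06
    = 168.154 + 21.168 + 14.007 + 31.998 + 32.060 = 267.387

267.39 g/mol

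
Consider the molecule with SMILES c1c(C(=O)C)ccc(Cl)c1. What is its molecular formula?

C8H7ClO

Atom tally by fragment:
  benzene ring core → C:6 H:6
  (− 2 ring H displaced by substituents)
  + COCH3 → C:2 H:3 O:1
  + Cl → Cl:1
Element totals:
  C: 8
  H: 7
  Cl: 1
  O: 1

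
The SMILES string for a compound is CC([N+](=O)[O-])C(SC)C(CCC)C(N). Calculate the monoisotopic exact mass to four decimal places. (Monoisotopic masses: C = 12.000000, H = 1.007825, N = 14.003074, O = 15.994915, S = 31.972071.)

220.1245

Atom tally by fragment:
  CH3 → C:1 H:3
  CH(NO2) → C:1 H:1 N:1 O:2
  CH(SCH3) → C:2 H:4 S:1
  CH(CH2CH2CH3) → C:4 H:8
  CH2NH2 → C:1 H:4 N:1
Element totals:
  C: 9
  H: 20
  N: 2
  O: 2
  S: 1
Molecular formula: C9H20N2O2S.
  M = 9(12.0) + 20(1.007825) + 2(14.003074) + 2(15.994915) + 31.972071
    = 108.000000 + 20.156500 + 28.006148 + 31.989830 + 31.972071 = 220.124549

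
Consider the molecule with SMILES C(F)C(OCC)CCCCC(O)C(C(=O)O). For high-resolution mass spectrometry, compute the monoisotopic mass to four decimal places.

Atom tally by fragment:
  FCH2 → C:1 H:2 F:1
  CH(OC2H5) → C:3 H:6 O:1
  CH2 → C:1 H:2
  CH2 → C:1 H:2
  CH2 → C:1 H:2
  CH2 → C:1 H:2
  CH(OH) → C:1 H:2 O:1
  CH2COOH → C:2 H:3 O:2
Element totals:
  C: 11
  H: 21
  F: 1
  O: 4
Molecular formula: C11H21FO4.
  M = 11(12.0) + 21(1.007825) + 18.998403 + 4(15.994915)
    = 132.000000 + 21.164325 + 18.998403 + 63.979660 = 236.142388

236.1424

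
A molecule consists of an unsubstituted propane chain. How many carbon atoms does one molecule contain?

Atom tally by fragment:
  CH3 → C:1 H:3
  CH2 → C:1 H:2
  CH3 → C:1 H:3
Element totals:
  C: 3
  H: 8

3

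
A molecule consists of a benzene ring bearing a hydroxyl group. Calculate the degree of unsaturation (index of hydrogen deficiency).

Atom tally by fragment:
  benzene ring core → C:6 H:6
  (− 1 ring H displaced by substituents)
  + OH → O:1 H:1
Element totals:
  C: 6
  H: 6
  O: 1
Molecular formula: C6H6O.
DoU = (2C + 2 + N − H − X) / 2 = (2·6 + 2 + 0 − 6 − 0) / 2 = 4.

4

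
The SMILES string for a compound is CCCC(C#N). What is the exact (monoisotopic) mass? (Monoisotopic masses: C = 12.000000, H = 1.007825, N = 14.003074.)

83.0735

Atom tally by fragment:
  CH3 → C:1 H:3
  CH2 → C:1 H:2
  CH2 → C:1 H:2
  CH2CN → C:2 H:2 N:1
Element totals:
  C: 5
  H: 9
  N: 1
Molecular formula: C5H9N.
  M = 5(12.0) + 9(1.007825) + 14.003074
    = 60.000000 + 9.070425 + 14.003074 = 83.073499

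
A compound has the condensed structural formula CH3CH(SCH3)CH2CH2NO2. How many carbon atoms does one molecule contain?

Atom tally by fragment:
  CH3 → C:1 H:3
  CH(SCH3) → C:2 H:4 S:1
  CH2 → C:1 H:2
  CH2NO2 → C:1 H:2 N:1 O:2
Element totals:
  C: 5
  H: 11
  N: 1
  O: 2
  S: 1

5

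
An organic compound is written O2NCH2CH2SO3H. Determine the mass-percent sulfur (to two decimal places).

20.67%

Atom tally by fragment:
  O2NCH2 → C:1 H:2 N:1 O:2
  CH2SO3H → C:1 H:3 S:1 O:3
Element totals:
  C: 2
  H: 5
  N: 1
  O: 5
  S: 1
Molecular formula: C2H5NO5S.
Molar mass = 155.124 g/mol.
Mass from S: 1 × 32.06 = 32.060 g/mol.
%S = 32.060 / 155.124 × 100 = 20.67%.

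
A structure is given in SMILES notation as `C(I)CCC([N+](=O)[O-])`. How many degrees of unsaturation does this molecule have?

1

Atom tally by fragment:
  ICH2 → C:1 H:2 I:1
  CH2 → C:1 H:2
  CH2 → C:1 H:2
  CH2NO2 → C:1 H:2 N:1 O:2
Element totals:
  C: 4
  H: 8
  I: 1
  N: 1
  O: 2
Molecular formula: C4H8INO2.
DoU = (2C + 2 + N − H − X) / 2 = (2·4 + 2 + 1 − 8 − 1) / 2 = 1.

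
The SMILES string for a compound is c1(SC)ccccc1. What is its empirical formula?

C7H8S

Atom tally by fragment:
  benzene ring core → C:6 H:6
  (− 1 ring H displaced by substituents)
  + SCH3 → C:1 H:3 S:1
Element totals:
  C: 7
  H: 8
  S: 1
Molecular formula: C7H8S.
gcd of subscripts (7, 8, 1) = 1, so the empirical formula equals the molecular formula.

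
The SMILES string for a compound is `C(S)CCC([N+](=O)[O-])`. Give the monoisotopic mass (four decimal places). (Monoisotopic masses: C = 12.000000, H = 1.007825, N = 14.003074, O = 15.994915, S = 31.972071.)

Atom tally by fragment:
  HSCH2 → C:1 H:3 S:1
  CH2 → C:1 H:2
  CH2 → C:1 H:2
  CH2NO2 → C:1 H:2 N:1 O:2
Element totals:
  C: 4
  H: 9
  N: 1
  O: 2
  S: 1
Molecular formula: C4H9NO2S.
  M = 4(12.0) + 9(1.007825) + 14.003074 + 2(15.994915) + 31.972071
    = 48.000000 + 9.070425 + 14.003074 + 31.989830 + 31.972071 = 135.035400

135.0354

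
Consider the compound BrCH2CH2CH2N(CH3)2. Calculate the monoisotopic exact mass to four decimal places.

Atom tally by fragment:
  BrCH2 → C:1 H:2 Br:1
  CH2 → C:1 H:2
  CH2N(CH3)2 → C:3 H:8 N:1
Element totals:
  C: 5
  H: 12
  Br: 1
  N: 1
Molecular formula: C5H12BrN.
  M = 5(12.0) + 12(1.007825) + 78.918338 + 14.003074
    = 60.000000 + 12.093900 + 78.918338 + 14.003074 = 165.015312

165.0153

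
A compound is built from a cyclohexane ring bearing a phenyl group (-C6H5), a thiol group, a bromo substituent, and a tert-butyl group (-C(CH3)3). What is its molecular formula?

C16H23BrS

Atom tally by fragment:
  cyclohexane ring core → C:6 H:12
  (− 4 ring H displaced by substituents)
  + C6H5 → C:6 H:5
  + SH → S:1 H:1
  + Br → Br:1
  + C(CH3)3 → C:4 H:9
Element totals:
  C: 16
  H: 23
  Br: 1
  S: 1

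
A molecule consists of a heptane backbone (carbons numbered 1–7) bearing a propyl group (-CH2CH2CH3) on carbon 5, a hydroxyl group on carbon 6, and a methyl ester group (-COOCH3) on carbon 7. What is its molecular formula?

Atom tally by fragment:
  CH3 → C:1 H:3
  CH2 → C:1 H:2
  CH2 → C:1 H:2
  CH2 → C:1 H:2
  CH(CH2CH2CH3) → C:4 H:8
  CH(OH) → C:1 H:2 O:1
  CH2COOCH3 → C:3 H:5 O:2
Element totals:
  C: 12
  H: 24
  O: 3

C12H24O3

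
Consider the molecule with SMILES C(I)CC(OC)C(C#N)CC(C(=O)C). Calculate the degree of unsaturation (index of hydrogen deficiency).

3

Atom tally by fragment:
  ICH2 → C:1 H:2 I:1
  CH2 → C:1 H:2
  CH(OCH3) → C:2 H:4 O:1
  CH(CN) → C:2 H:1 N:1
  CH2 → C:1 H:2
  CH2COCH3 → C:3 H:5 O:1
Element totals:
  C: 10
  H: 16
  I: 1
  N: 1
  O: 2
Molecular formula: C10H16INO2.
DoU = (2C + 2 + N − H − X) / 2 = (2·10 + 2 + 1 − 16 − 1) / 2 = 3.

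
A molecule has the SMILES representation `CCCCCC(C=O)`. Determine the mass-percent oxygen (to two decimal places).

Atom tally by fragment:
  CH3 → C:1 H:3
  CH2 → C:1 H:2
  CH2 → C:1 H:2
  CH2 → C:1 H:2
  CH2 → C:1 H:2
  CH2CHO → C:2 H:3 O:1
Element totals:
  C: 7
  H: 14
  O: 1
Molecular formula: C7H14O.
Molar mass = 114.188 g/mol.
Mass from O: 1 × 15.999 = 15.999 g/mol.
%O = 15.999 / 114.188 × 100 = 14.01%.

14.01%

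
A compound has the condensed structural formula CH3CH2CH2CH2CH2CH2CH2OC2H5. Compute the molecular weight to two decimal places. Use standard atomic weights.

144.26 g/mol

Atom tally by fragment:
  CH3 → C:1 H:3
  CH2 → C:1 H:2
  CH2 → C:1 H:2
  CH2 → C:1 H:2
  CH2 → C:1 H:2
  CH2 → C:1 H:2
  CH2OC2H5 → C:3 H:7 O:1
Element totals:
  C: 9
  H: 20
  O: 1
Molecular formula: C9H20O.
  M = 9(12.011) + 20(1.008) + 15.999
    = 108.099 + 20.160 + 15.999 = 144.258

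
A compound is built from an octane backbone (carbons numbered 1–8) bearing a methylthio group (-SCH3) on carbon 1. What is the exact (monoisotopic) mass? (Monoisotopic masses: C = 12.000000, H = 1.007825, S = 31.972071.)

Atom tally by fragment:
  CH3SCH2 → C:2 H:5 S:1
  CH2 → C:1 H:2
  CH2 → C:1 H:2
  CH2 → C:1 H:2
  CH2 → C:1 H:2
  CH2 → C:1 H:2
  CH2 → C:1 H:2
  CH3 → C:1 H:3
Element totals:
  C: 9
  H: 20
  S: 1
Molecular formula: C9H20S.
  M = 9(12.0) + 20(1.007825) + 31.972071
    = 108.000000 + 20.156500 + 31.972071 = 160.128571

160.1286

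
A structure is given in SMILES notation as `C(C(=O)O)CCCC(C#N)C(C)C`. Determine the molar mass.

183.25 g/mol

Atom tally by fragment:
  HOOCCH2 → C:2 H:3 O:2
  CH2 → C:1 H:2
  CH2 → C:1 H:2
  CH2 → C:1 H:2
  CH(CN) → C:2 H:1 N:1
  CH(CH3) → C:2 H:4
  CH3 → C:1 H:3
Element totals:
  C: 10
  H: 17
  N: 1
  O: 2
Molecular formula: C10H17NO2.
  M = 10(12.011) + 17(1.008) + 14.007 + 2(15.999)
    = 120.110 + 17.136 + 14.007 + 31.998 = 183.251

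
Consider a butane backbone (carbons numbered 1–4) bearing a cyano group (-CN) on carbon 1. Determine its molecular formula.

Atom tally by fragment:
  NCCH2 → C:2 H:2 N:1
  CH2 → C:1 H:2
  CH2 → C:1 H:2
  CH3 → C:1 H:3
Element totals:
  C: 5
  H: 9
  N: 1

C5H9N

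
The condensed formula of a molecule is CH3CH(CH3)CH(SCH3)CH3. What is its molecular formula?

C6H14S

Atom tally by fragment:
  CH3 → C:1 H:3
  CH(CH3) → C:2 H:4
  CH(SCH3) → C:2 H:4 S:1
  CH3 → C:1 H:3
Element totals:
  C: 6
  H: 14
  S: 1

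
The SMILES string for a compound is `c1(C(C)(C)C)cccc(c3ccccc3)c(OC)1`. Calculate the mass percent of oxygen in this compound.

6.66%

Atom tally by fragment:
  benzene ring core → C:6 H:6
  (− 3 ring H displaced by substituents)
  + C(CH3)3 → C:4 H:9
  + C6H5 → C:6 H:5
  + OCH3 → C:1 H:3 O:1
Element totals:
  C: 17
  H: 20
  O: 1
Molecular formula: C17H20O.
Molar mass = 240.346 g/mol.
Mass from O: 1 × 15.999 = 15.999 g/mol.
%O = 15.999 / 240.346 × 100 = 6.66%.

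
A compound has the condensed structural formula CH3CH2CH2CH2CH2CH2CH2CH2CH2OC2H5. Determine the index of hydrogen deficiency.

Atom tally by fragment:
  CH3 → C:1 H:3
  CH2 → C:1 H:2
  CH2 → C:1 H:2
  CH2 → C:1 H:2
  CH2 → C:1 H:2
  CH2 → C:1 H:2
  CH2 → C:1 H:2
  CH2 → C:1 H:2
  CH2OC2H5 → C:3 H:7 O:1
Element totals:
  C: 11
  H: 24
  O: 1
Molecular formula: C11H24O.
DoU = (2C + 2 + N − H − X) / 2 = (2·11 + 2 + 0 − 24 − 0) / 2 = 0.

0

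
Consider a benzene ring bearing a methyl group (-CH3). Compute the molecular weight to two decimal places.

92.14 g/mol

Atom tally by fragment:
  benzene ring core → C:6 H:6
  (− 1 ring H displaced by substituents)
  + CH3 → C:1 H:3
Element totals:
  C: 7
  H: 8
Molecular formula: C7H8.
  M = 7(12.011) + 8(1.008)
    = 84.077 + 8.064 = 92.141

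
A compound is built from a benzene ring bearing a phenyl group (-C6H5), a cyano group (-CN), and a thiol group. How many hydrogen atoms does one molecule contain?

Atom tally by fragment:
  benzene ring core → C:6 H:6
  (− 3 ring H displaced by substituents)
  + C6H5 → C:6 H:5
  + CN → C:1 N:1
  + SH → S:1 H:1
Element totals:
  C: 13
  H: 9
  N: 1
  S: 1

9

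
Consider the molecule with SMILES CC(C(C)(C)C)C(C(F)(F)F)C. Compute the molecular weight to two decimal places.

Atom tally by fragment:
  CH3 → C:1 H:3
  CH(C(CH3)3) → C:5 H:10
  CH(CF3) → C:2 H:1 F:3
  CH3 → C:1 H:3
Element totals:
  C: 9
  H: 17
  F: 3
Molecular formula: C9H17F3.
  M = 9(12.011) + 17(1.008) + 3(18.998)
    = 108.099 + 17.136 + 56.994 = 182.229

182.23 g/mol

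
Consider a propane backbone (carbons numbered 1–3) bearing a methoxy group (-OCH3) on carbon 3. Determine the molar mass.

Atom tally by fragment:
  CH3 → C:1 H:3
  CH2 → C:1 H:2
  CH2OCH3 → C:2 H:5 O:1
Element totals:
  C: 4
  H: 10
  O: 1
Molecular formula: C4H10O.
  M = 4(12.011) + 10(1.008) + 15.999
    = 48.044 + 10.080 + 15.999 = 74.123

74.12 g/mol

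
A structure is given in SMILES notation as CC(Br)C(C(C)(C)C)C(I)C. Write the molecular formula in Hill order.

Atom tally by fragment:
  CH3 → C:1 H:3
  CH(Br) → C:1 H:1 Br:1
  CH(C(CH3)3) → C:5 H:10
  CH(I) → C:1 H:1 I:1
  CH3 → C:1 H:3
Element totals:
  C: 9
  H: 18
  Br: 1
  I: 1

C9H18BrI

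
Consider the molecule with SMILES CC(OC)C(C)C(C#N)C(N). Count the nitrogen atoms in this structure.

2

Atom tally by fragment:
  CH3 → C:1 H:3
  CH(OCH3) → C:2 H:4 O:1
  CH(CH3) → C:2 H:4
  CH(CN) → C:2 H:1 N:1
  CH2NH2 → C:1 H:4 N:1
Element totals:
  C: 8
  H: 16
  N: 2
  O: 1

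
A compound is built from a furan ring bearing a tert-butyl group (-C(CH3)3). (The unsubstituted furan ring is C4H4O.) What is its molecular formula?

C8H12O

Atom tally by fragment:
  furan ring core → C:4 H:4 O:1
  (− 1 ring H displaced by substituents)
  + C(CH3)3 → C:4 H:9
Element totals:
  C: 8
  H: 12
  O: 1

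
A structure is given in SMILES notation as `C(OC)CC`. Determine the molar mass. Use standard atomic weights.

74.12 g/mol

Atom tally by fragment:
  CH3OCH2 → C:2 H:5 O:1
  CH2 → C:1 H:2
  CH3 → C:1 H:3
Element totals:
  C: 4
  H: 10
  O: 1
Molecular formula: C4H10O.
  M = 4(12.011) + 10(1.008) + 15.999
    = 48.044 + 10.080 + 15.999 = 74.123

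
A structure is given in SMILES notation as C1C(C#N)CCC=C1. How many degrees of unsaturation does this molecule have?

Atom tally by fragment:
  cyclohexene ring core → C:6 H:10
  (− 1 ring H displaced by substituents)
  + CN → C:1 N:1
Element totals:
  C: 7
  H: 9
  N: 1
Molecular formula: C7H9N.
DoU = (2C + 2 + N − H − X) / 2 = (2·7 + 2 + 1 − 9 − 0) / 2 = 4.

4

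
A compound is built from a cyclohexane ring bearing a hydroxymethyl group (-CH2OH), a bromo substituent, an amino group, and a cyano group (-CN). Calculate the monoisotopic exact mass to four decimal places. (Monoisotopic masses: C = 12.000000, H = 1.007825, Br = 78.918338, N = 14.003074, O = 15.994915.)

232.0211

Atom tally by fragment:
  cyclohexane ring core → C:6 H:12
  (− 4 ring H displaced by substituents)
  + CH2OH → C:1 H:3 O:1
  + Br → Br:1
  + NH2 → N:1 H:2
  + CN → C:1 N:1
Element totals:
  C: 8
  H: 13
  Br: 1
  N: 2
  O: 1
Molecular formula: C8H13BrN2O.
  M = 8(12.0) + 13(1.007825) + 78.918338 + 2(14.003074) + 15.994915
    = 96.000000 + 13.101725 + 78.918338 + 28.006148 + 15.994915 = 232.021126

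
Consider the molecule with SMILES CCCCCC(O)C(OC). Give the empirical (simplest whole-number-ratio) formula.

Atom tally by fragment:
  CH3 → C:1 H:3
  CH2 → C:1 H:2
  CH2 → C:1 H:2
  CH2 → C:1 H:2
  CH2 → C:1 H:2
  CH(OH) → C:1 H:2 O:1
  CH2OCH3 → C:2 H:5 O:1
Element totals:
  C: 8
  H: 18
  O: 2
Molecular formula: C8H18O2.
gcd of subscripts = 2; dividing each by 2:
  C: 8/2 = 4
  H: 18/2 = 9
  O: 2/2 = 1

C4H9O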